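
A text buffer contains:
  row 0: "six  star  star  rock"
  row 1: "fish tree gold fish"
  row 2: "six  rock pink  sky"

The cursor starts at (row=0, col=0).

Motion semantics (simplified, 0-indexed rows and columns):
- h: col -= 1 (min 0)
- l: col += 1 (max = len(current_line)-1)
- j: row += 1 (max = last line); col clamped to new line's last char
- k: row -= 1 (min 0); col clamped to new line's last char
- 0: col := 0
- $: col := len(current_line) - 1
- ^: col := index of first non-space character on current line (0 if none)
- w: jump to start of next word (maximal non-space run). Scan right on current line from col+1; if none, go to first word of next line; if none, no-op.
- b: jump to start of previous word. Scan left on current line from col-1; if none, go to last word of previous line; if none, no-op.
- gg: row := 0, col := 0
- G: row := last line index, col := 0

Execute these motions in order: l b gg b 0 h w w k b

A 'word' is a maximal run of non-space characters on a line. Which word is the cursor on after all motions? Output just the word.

After 1 (l): row=0 col=1 char='i'
After 2 (b): row=0 col=0 char='s'
After 3 (gg): row=0 col=0 char='s'
After 4 (b): row=0 col=0 char='s'
After 5 (0): row=0 col=0 char='s'
After 6 (h): row=0 col=0 char='s'
After 7 (w): row=0 col=5 char='s'
After 8 (w): row=0 col=11 char='s'
After 9 (k): row=0 col=11 char='s'
After 10 (b): row=0 col=5 char='s'

Answer: star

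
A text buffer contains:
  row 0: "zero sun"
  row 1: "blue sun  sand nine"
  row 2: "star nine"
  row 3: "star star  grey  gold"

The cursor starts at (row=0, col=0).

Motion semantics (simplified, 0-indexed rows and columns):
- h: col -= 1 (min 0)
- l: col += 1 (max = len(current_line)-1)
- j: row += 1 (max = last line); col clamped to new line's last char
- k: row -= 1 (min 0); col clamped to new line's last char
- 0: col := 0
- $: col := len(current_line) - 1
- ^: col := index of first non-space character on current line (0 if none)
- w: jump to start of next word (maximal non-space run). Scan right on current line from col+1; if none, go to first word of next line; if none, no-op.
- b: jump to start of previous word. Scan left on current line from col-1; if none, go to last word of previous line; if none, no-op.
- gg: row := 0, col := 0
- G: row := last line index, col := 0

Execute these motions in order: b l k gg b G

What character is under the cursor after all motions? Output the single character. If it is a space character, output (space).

Answer: s

Derivation:
After 1 (b): row=0 col=0 char='z'
After 2 (l): row=0 col=1 char='e'
After 3 (k): row=0 col=1 char='e'
After 4 (gg): row=0 col=0 char='z'
After 5 (b): row=0 col=0 char='z'
After 6 (G): row=3 col=0 char='s'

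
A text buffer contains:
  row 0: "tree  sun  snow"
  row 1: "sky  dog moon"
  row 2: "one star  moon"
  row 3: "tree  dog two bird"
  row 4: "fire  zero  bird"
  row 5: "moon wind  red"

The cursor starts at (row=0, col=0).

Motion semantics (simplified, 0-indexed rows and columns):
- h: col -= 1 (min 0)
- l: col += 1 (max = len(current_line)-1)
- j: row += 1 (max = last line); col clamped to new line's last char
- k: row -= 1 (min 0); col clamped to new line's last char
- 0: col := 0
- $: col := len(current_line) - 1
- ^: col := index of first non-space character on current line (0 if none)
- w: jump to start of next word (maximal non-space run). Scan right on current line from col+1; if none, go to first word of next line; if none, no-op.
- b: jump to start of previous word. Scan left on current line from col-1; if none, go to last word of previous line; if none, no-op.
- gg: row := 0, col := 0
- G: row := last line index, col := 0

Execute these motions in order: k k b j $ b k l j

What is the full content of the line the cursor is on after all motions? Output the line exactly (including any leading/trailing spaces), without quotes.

Answer: sky  dog moon

Derivation:
After 1 (k): row=0 col=0 char='t'
After 2 (k): row=0 col=0 char='t'
After 3 (b): row=0 col=0 char='t'
After 4 (j): row=1 col=0 char='s'
After 5 ($): row=1 col=12 char='n'
After 6 (b): row=1 col=9 char='m'
After 7 (k): row=0 col=9 char='_'
After 8 (l): row=0 col=10 char='_'
After 9 (j): row=1 col=10 char='o'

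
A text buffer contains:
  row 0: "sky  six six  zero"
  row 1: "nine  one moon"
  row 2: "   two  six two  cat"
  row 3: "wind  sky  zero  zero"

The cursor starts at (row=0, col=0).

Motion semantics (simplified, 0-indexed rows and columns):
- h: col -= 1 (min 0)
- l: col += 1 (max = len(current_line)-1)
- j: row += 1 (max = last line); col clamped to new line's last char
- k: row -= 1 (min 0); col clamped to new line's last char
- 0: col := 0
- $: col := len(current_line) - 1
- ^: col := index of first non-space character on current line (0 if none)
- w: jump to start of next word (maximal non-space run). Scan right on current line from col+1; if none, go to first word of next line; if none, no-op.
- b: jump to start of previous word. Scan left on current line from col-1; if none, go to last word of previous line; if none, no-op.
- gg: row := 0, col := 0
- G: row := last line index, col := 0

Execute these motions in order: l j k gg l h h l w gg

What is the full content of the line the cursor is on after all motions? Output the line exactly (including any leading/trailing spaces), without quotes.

Answer: sky  six six  zero

Derivation:
After 1 (l): row=0 col=1 char='k'
After 2 (j): row=1 col=1 char='i'
After 3 (k): row=0 col=1 char='k'
After 4 (gg): row=0 col=0 char='s'
After 5 (l): row=0 col=1 char='k'
After 6 (h): row=0 col=0 char='s'
After 7 (h): row=0 col=0 char='s'
After 8 (l): row=0 col=1 char='k'
After 9 (w): row=0 col=5 char='s'
After 10 (gg): row=0 col=0 char='s'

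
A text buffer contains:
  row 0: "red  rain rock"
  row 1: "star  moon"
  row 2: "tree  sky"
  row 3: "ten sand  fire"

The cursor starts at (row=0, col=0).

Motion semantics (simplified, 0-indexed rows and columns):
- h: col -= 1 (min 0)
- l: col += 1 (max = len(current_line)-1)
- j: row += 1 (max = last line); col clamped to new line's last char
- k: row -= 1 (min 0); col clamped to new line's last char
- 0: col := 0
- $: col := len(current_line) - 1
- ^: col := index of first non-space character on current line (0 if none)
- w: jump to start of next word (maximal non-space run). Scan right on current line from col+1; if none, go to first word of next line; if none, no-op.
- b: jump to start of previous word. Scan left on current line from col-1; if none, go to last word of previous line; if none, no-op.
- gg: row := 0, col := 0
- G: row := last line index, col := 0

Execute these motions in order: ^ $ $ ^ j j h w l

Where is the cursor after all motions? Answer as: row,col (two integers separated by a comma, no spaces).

After 1 (^): row=0 col=0 char='r'
After 2 ($): row=0 col=13 char='k'
After 3 ($): row=0 col=13 char='k'
After 4 (^): row=0 col=0 char='r'
After 5 (j): row=1 col=0 char='s'
After 6 (j): row=2 col=0 char='t'
After 7 (h): row=2 col=0 char='t'
After 8 (w): row=2 col=6 char='s'
After 9 (l): row=2 col=7 char='k'

Answer: 2,7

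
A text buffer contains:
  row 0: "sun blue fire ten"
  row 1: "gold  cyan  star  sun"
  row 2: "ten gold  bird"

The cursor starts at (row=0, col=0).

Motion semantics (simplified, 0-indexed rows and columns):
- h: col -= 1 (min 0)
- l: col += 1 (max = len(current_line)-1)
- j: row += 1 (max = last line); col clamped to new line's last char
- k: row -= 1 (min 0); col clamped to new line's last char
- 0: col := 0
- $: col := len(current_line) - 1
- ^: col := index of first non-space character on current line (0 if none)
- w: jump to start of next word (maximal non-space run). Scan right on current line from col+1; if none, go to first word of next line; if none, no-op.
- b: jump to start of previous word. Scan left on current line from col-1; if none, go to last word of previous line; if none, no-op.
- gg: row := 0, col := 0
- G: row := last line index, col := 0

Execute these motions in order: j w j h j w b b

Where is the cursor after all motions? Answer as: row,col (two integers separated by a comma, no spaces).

Answer: 2,0

Derivation:
After 1 (j): row=1 col=0 char='g'
After 2 (w): row=1 col=6 char='c'
After 3 (j): row=2 col=6 char='l'
After 4 (h): row=2 col=5 char='o'
After 5 (j): row=2 col=5 char='o'
After 6 (w): row=2 col=10 char='b'
After 7 (b): row=2 col=4 char='g'
After 8 (b): row=2 col=0 char='t'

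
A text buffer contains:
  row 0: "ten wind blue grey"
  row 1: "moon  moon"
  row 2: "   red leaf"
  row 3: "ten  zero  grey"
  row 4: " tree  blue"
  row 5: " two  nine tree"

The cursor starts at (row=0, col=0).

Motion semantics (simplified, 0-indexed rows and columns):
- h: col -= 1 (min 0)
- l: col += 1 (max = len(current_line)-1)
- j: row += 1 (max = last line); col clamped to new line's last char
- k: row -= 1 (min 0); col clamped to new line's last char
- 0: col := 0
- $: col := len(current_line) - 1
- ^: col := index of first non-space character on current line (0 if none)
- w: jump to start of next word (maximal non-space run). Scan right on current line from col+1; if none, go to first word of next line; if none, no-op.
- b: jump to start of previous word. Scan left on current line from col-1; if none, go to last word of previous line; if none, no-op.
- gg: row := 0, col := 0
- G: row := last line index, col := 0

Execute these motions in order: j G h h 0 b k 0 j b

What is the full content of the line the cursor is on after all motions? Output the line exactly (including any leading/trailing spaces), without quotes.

Answer: ten  zero  grey

Derivation:
After 1 (j): row=1 col=0 char='m'
After 2 (G): row=5 col=0 char='_'
After 3 (h): row=5 col=0 char='_'
After 4 (h): row=5 col=0 char='_'
After 5 (0): row=5 col=0 char='_'
After 6 (b): row=4 col=7 char='b'
After 7 (k): row=3 col=7 char='r'
After 8 (0): row=3 col=0 char='t'
After 9 (j): row=4 col=0 char='_'
After 10 (b): row=3 col=11 char='g'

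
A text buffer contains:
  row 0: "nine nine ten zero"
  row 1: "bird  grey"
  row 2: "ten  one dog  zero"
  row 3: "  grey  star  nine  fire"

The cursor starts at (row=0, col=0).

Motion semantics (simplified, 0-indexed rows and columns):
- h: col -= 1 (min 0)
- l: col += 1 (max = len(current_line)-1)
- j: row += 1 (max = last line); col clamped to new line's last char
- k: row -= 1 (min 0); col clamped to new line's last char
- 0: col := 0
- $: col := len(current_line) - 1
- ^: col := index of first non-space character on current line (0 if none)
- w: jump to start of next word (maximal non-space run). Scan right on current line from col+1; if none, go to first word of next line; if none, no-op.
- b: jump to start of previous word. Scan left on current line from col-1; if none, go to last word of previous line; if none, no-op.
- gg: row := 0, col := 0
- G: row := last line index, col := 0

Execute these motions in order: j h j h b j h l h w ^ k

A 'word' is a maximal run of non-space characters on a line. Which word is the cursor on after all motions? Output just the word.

After 1 (j): row=1 col=0 char='b'
After 2 (h): row=1 col=0 char='b'
After 3 (j): row=2 col=0 char='t'
After 4 (h): row=2 col=0 char='t'
After 5 (b): row=1 col=6 char='g'
After 6 (j): row=2 col=6 char='n'
After 7 (h): row=2 col=5 char='o'
After 8 (l): row=2 col=6 char='n'
After 9 (h): row=2 col=5 char='o'
After 10 (w): row=2 col=9 char='d'
After 11 (^): row=2 col=0 char='t'
After 12 (k): row=1 col=0 char='b'

Answer: bird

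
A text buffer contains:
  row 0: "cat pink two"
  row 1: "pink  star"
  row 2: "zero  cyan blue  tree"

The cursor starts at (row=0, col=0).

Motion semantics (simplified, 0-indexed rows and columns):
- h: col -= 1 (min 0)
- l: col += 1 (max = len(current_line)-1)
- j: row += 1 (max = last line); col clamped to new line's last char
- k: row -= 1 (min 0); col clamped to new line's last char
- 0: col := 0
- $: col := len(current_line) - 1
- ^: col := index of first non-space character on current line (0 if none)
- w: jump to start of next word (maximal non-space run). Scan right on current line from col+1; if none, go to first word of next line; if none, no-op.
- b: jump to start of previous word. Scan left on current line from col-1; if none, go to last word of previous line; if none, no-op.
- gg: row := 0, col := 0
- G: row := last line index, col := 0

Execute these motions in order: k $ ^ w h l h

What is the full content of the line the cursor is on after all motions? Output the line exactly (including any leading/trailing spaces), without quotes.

Answer: cat pink two

Derivation:
After 1 (k): row=0 col=0 char='c'
After 2 ($): row=0 col=11 char='o'
After 3 (^): row=0 col=0 char='c'
After 4 (w): row=0 col=4 char='p'
After 5 (h): row=0 col=3 char='_'
After 6 (l): row=0 col=4 char='p'
After 7 (h): row=0 col=3 char='_'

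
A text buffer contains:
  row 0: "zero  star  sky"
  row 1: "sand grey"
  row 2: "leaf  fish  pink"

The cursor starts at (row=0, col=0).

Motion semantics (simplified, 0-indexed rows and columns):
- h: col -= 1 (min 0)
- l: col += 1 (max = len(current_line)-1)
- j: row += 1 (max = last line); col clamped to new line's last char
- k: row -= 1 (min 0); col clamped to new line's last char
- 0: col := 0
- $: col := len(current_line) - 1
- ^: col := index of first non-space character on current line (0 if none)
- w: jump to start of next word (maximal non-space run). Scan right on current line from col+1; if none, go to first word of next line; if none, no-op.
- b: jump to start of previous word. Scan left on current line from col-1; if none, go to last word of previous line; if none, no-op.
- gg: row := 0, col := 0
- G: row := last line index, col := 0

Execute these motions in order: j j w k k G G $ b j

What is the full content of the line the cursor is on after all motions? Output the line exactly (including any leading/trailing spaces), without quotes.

After 1 (j): row=1 col=0 char='s'
After 2 (j): row=2 col=0 char='l'
After 3 (w): row=2 col=6 char='f'
After 4 (k): row=1 col=6 char='r'
After 5 (k): row=0 col=6 char='s'
After 6 (G): row=2 col=0 char='l'
After 7 (G): row=2 col=0 char='l'
After 8 ($): row=2 col=15 char='k'
After 9 (b): row=2 col=12 char='p'
After 10 (j): row=2 col=12 char='p'

Answer: leaf  fish  pink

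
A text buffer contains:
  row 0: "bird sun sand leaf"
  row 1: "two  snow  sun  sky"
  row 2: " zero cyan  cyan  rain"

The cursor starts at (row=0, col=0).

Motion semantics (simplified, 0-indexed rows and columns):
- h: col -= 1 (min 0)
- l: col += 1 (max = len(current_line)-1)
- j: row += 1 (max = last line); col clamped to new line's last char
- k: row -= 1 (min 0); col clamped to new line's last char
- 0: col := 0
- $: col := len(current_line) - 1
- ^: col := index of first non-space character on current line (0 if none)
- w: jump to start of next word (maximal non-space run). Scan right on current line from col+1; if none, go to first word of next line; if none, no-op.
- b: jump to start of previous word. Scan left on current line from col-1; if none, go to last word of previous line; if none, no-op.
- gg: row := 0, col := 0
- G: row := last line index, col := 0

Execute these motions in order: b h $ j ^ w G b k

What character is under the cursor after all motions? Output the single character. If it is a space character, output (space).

Answer: a

Derivation:
After 1 (b): row=0 col=0 char='b'
After 2 (h): row=0 col=0 char='b'
After 3 ($): row=0 col=17 char='f'
After 4 (j): row=1 col=17 char='k'
After 5 (^): row=1 col=0 char='t'
After 6 (w): row=1 col=5 char='s'
After 7 (G): row=2 col=0 char='_'
After 8 (b): row=1 col=16 char='s'
After 9 (k): row=0 col=16 char='a'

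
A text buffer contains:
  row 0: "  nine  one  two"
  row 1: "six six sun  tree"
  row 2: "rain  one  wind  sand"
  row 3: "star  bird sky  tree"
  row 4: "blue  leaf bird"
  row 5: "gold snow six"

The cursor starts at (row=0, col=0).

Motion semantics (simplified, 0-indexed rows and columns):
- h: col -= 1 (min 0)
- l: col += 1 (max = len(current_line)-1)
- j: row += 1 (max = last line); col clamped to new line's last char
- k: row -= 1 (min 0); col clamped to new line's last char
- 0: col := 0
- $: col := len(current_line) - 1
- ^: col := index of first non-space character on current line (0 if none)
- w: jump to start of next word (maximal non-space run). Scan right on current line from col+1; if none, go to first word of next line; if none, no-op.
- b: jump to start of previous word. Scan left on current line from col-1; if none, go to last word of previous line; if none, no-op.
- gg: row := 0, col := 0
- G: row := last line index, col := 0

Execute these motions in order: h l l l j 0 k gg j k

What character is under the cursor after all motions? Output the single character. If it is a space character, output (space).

After 1 (h): row=0 col=0 char='_'
After 2 (l): row=0 col=1 char='_'
After 3 (l): row=0 col=2 char='n'
After 4 (l): row=0 col=3 char='i'
After 5 (j): row=1 col=3 char='_'
After 6 (0): row=1 col=0 char='s'
After 7 (k): row=0 col=0 char='_'
After 8 (gg): row=0 col=0 char='_'
After 9 (j): row=1 col=0 char='s'
After 10 (k): row=0 col=0 char='_'

Answer: (space)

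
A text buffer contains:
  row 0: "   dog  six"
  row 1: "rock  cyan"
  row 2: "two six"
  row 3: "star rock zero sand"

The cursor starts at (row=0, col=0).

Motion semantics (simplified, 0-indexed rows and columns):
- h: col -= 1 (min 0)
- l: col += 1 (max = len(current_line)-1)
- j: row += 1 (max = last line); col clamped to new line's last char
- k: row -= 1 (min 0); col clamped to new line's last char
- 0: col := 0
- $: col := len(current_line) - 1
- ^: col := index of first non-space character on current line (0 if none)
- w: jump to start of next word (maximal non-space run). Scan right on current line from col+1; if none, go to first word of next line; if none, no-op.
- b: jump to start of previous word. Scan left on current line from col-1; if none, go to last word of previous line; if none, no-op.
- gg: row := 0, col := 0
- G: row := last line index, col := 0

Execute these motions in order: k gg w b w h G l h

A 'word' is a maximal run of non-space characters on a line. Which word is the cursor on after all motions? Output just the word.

Answer: star

Derivation:
After 1 (k): row=0 col=0 char='_'
After 2 (gg): row=0 col=0 char='_'
After 3 (w): row=0 col=3 char='d'
After 4 (b): row=0 col=3 char='d'
After 5 (w): row=0 col=8 char='s'
After 6 (h): row=0 col=7 char='_'
After 7 (G): row=3 col=0 char='s'
After 8 (l): row=3 col=1 char='t'
After 9 (h): row=3 col=0 char='s'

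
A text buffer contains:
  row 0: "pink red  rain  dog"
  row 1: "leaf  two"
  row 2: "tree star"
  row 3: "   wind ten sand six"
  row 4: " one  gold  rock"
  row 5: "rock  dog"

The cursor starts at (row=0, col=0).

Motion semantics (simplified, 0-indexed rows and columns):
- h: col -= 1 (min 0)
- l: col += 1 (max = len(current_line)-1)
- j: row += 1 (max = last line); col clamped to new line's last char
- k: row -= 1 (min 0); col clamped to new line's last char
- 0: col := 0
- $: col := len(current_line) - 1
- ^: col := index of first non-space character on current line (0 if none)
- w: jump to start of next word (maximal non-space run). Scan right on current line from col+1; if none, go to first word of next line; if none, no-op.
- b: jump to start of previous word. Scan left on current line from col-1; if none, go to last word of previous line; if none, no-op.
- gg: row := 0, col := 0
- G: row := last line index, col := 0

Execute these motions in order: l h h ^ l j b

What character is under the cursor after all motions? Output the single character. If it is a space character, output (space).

Answer: l

Derivation:
After 1 (l): row=0 col=1 char='i'
After 2 (h): row=0 col=0 char='p'
After 3 (h): row=0 col=0 char='p'
After 4 (^): row=0 col=0 char='p'
After 5 (l): row=0 col=1 char='i'
After 6 (j): row=1 col=1 char='e'
After 7 (b): row=1 col=0 char='l'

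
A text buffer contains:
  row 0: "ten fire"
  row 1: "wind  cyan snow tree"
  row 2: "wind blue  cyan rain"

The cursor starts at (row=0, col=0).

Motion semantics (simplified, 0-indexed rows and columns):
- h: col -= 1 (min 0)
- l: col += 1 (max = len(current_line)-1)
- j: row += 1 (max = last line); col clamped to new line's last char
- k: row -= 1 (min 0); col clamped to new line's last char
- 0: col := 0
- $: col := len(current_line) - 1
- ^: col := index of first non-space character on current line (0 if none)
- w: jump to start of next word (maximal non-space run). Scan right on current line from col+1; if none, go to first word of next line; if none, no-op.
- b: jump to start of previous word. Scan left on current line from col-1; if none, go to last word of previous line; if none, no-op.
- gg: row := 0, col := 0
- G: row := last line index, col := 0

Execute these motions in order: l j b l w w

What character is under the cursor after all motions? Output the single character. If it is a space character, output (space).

After 1 (l): row=0 col=1 char='e'
After 2 (j): row=1 col=1 char='i'
After 3 (b): row=1 col=0 char='w'
After 4 (l): row=1 col=1 char='i'
After 5 (w): row=1 col=6 char='c'
After 6 (w): row=1 col=11 char='s'

Answer: s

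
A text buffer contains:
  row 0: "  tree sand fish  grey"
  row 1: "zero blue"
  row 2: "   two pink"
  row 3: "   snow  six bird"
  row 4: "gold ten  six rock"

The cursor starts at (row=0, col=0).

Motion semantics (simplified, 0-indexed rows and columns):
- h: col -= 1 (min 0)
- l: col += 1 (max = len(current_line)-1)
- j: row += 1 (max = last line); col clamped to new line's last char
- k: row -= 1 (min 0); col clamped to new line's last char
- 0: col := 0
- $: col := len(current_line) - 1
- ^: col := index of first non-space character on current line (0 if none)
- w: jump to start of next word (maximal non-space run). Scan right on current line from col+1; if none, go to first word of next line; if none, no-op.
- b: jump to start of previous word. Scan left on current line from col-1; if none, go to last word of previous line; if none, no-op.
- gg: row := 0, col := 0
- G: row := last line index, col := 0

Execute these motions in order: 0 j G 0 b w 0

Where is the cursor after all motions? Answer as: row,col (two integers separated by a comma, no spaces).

After 1 (0): row=0 col=0 char='_'
After 2 (j): row=1 col=0 char='z'
After 3 (G): row=4 col=0 char='g'
After 4 (0): row=4 col=0 char='g'
After 5 (b): row=3 col=13 char='b'
After 6 (w): row=4 col=0 char='g'
After 7 (0): row=4 col=0 char='g'

Answer: 4,0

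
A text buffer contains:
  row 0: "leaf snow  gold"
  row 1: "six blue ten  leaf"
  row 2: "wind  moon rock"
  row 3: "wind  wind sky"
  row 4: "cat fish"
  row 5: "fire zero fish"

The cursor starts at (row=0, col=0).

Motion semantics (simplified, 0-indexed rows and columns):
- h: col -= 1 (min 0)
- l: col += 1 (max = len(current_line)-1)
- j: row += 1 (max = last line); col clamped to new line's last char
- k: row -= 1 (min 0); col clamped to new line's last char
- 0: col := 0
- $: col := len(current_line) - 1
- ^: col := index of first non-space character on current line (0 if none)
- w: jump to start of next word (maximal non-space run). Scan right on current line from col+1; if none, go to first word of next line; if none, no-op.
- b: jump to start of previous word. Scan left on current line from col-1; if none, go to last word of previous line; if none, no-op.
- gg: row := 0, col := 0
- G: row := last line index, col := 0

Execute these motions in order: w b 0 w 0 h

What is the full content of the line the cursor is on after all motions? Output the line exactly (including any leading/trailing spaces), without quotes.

After 1 (w): row=0 col=5 char='s'
After 2 (b): row=0 col=0 char='l'
After 3 (0): row=0 col=0 char='l'
After 4 (w): row=0 col=5 char='s'
After 5 (0): row=0 col=0 char='l'
After 6 (h): row=0 col=0 char='l'

Answer: leaf snow  gold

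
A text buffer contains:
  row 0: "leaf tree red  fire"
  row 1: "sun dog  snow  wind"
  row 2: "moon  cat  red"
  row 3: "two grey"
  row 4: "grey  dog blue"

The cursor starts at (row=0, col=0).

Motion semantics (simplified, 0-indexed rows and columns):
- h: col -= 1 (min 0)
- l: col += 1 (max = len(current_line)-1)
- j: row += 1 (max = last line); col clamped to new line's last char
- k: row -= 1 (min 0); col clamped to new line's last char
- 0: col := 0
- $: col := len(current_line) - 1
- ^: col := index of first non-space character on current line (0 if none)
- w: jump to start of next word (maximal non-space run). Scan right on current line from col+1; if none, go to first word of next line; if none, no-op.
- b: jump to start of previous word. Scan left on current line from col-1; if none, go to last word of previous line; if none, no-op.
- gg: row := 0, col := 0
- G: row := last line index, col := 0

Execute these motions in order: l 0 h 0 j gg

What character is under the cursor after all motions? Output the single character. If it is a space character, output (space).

Answer: l

Derivation:
After 1 (l): row=0 col=1 char='e'
After 2 (0): row=0 col=0 char='l'
After 3 (h): row=0 col=0 char='l'
After 4 (0): row=0 col=0 char='l'
After 5 (j): row=1 col=0 char='s'
After 6 (gg): row=0 col=0 char='l'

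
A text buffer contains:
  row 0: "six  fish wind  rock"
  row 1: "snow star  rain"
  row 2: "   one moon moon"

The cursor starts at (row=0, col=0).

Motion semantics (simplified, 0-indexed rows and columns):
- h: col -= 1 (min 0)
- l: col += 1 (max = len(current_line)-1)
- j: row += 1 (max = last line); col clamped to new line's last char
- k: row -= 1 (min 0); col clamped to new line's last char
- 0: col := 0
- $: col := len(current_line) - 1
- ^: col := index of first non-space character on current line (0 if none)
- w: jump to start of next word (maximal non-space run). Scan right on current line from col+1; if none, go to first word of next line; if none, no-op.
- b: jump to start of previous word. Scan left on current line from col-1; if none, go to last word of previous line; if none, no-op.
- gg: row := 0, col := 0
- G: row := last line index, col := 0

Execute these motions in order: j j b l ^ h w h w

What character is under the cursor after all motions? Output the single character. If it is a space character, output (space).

Answer: s

Derivation:
After 1 (j): row=1 col=0 char='s'
After 2 (j): row=2 col=0 char='_'
After 3 (b): row=1 col=11 char='r'
After 4 (l): row=1 col=12 char='a'
After 5 (^): row=1 col=0 char='s'
After 6 (h): row=1 col=0 char='s'
After 7 (w): row=1 col=5 char='s'
After 8 (h): row=1 col=4 char='_'
After 9 (w): row=1 col=5 char='s'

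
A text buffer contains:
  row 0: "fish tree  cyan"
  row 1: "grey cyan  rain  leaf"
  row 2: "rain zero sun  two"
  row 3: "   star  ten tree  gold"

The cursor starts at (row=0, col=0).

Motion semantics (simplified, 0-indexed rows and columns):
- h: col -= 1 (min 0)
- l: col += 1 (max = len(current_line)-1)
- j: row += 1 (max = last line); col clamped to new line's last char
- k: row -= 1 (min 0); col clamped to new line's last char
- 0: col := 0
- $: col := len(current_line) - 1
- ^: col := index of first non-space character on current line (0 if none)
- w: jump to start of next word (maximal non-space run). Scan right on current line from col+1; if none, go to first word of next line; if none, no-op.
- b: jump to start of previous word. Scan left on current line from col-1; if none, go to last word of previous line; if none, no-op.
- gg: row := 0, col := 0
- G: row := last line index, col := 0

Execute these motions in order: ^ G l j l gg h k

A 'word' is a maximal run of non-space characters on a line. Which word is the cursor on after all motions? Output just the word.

After 1 (^): row=0 col=0 char='f'
After 2 (G): row=3 col=0 char='_'
After 3 (l): row=3 col=1 char='_'
After 4 (j): row=3 col=1 char='_'
After 5 (l): row=3 col=2 char='_'
After 6 (gg): row=0 col=0 char='f'
After 7 (h): row=0 col=0 char='f'
After 8 (k): row=0 col=0 char='f'

Answer: fish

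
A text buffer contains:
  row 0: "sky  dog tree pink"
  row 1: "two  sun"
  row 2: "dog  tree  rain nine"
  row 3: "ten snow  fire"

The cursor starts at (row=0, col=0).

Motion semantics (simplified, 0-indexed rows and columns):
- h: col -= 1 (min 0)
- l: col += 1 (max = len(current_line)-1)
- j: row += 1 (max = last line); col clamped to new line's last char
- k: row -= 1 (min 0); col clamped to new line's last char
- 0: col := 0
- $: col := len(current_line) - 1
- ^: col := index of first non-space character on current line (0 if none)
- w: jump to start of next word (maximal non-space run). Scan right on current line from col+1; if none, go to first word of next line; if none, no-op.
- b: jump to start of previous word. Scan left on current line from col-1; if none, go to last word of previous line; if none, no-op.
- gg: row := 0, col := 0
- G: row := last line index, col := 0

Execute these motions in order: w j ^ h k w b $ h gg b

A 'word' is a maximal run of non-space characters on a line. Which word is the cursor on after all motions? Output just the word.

After 1 (w): row=0 col=5 char='d'
After 2 (j): row=1 col=5 char='s'
After 3 (^): row=1 col=0 char='t'
After 4 (h): row=1 col=0 char='t'
After 5 (k): row=0 col=0 char='s'
After 6 (w): row=0 col=5 char='d'
After 7 (b): row=0 col=0 char='s'
After 8 ($): row=0 col=17 char='k'
After 9 (h): row=0 col=16 char='n'
After 10 (gg): row=0 col=0 char='s'
After 11 (b): row=0 col=0 char='s'

Answer: sky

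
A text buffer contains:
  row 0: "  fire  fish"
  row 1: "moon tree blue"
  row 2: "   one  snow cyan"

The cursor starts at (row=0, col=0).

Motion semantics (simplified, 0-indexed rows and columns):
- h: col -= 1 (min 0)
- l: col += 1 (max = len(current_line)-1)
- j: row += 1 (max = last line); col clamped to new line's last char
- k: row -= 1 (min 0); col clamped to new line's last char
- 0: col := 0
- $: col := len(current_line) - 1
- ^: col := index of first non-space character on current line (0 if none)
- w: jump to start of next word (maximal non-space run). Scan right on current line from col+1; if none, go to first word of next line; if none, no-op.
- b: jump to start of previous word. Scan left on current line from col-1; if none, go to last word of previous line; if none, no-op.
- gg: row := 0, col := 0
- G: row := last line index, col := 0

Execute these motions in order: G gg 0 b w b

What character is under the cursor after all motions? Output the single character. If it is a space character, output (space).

After 1 (G): row=2 col=0 char='_'
After 2 (gg): row=0 col=0 char='_'
After 3 (0): row=0 col=0 char='_'
After 4 (b): row=0 col=0 char='_'
After 5 (w): row=0 col=2 char='f'
After 6 (b): row=0 col=2 char='f'

Answer: f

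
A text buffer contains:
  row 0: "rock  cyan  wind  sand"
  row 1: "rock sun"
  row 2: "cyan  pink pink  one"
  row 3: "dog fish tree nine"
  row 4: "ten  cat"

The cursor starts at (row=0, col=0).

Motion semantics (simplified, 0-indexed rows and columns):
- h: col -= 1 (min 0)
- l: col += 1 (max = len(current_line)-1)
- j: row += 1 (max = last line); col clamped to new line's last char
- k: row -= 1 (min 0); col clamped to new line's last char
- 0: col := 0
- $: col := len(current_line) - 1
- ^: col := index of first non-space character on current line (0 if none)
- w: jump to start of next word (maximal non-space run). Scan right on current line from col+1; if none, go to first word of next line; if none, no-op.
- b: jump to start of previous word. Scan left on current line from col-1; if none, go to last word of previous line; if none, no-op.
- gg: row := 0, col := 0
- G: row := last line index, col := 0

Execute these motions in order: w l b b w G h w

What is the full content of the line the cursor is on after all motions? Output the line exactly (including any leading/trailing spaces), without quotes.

Answer: ten  cat

Derivation:
After 1 (w): row=0 col=6 char='c'
After 2 (l): row=0 col=7 char='y'
After 3 (b): row=0 col=6 char='c'
After 4 (b): row=0 col=0 char='r'
After 5 (w): row=0 col=6 char='c'
After 6 (G): row=4 col=0 char='t'
After 7 (h): row=4 col=0 char='t'
After 8 (w): row=4 col=5 char='c'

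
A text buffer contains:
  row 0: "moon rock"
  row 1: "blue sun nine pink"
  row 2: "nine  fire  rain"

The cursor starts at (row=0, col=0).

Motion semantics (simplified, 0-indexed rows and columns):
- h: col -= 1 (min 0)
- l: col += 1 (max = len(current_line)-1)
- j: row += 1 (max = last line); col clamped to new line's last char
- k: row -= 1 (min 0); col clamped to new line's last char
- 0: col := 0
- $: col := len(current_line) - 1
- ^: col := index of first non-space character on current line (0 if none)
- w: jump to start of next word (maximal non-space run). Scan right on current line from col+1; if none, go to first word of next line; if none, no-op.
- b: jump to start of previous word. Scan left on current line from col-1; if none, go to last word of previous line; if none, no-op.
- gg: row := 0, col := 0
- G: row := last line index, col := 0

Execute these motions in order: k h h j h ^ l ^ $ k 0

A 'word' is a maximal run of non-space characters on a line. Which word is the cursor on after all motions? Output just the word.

After 1 (k): row=0 col=0 char='m'
After 2 (h): row=0 col=0 char='m'
After 3 (h): row=0 col=0 char='m'
After 4 (j): row=1 col=0 char='b'
After 5 (h): row=1 col=0 char='b'
After 6 (^): row=1 col=0 char='b'
After 7 (l): row=1 col=1 char='l'
After 8 (^): row=1 col=0 char='b'
After 9 ($): row=1 col=17 char='k'
After 10 (k): row=0 col=8 char='k'
After 11 (0): row=0 col=0 char='m'

Answer: moon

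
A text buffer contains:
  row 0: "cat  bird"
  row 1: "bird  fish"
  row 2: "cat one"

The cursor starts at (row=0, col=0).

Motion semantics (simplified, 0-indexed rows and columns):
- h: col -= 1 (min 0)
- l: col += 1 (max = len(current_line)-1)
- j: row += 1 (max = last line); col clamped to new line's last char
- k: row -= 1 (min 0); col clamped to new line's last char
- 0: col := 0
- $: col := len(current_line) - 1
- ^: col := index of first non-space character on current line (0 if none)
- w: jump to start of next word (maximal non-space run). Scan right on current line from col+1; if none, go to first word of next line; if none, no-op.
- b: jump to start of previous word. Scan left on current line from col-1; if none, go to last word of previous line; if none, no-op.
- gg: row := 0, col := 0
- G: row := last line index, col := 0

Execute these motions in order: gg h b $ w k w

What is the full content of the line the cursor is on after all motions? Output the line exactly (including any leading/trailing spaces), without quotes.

Answer: cat  bird

Derivation:
After 1 (gg): row=0 col=0 char='c'
After 2 (h): row=0 col=0 char='c'
After 3 (b): row=0 col=0 char='c'
After 4 ($): row=0 col=8 char='d'
After 5 (w): row=1 col=0 char='b'
After 6 (k): row=0 col=0 char='c'
After 7 (w): row=0 col=5 char='b'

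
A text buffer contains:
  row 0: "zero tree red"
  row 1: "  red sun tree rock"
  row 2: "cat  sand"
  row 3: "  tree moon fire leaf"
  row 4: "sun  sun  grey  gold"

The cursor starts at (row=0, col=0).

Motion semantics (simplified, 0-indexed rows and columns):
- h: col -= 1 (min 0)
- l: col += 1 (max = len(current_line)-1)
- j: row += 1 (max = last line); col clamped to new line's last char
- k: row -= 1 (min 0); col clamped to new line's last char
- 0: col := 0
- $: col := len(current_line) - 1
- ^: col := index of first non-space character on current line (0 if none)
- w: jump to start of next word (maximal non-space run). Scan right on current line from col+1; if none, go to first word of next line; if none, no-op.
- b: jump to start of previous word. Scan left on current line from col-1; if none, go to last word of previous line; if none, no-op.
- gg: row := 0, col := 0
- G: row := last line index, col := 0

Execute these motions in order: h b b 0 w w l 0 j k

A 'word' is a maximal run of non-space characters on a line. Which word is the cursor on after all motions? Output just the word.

Answer: zero

Derivation:
After 1 (h): row=0 col=0 char='z'
After 2 (b): row=0 col=0 char='z'
After 3 (b): row=0 col=0 char='z'
After 4 (0): row=0 col=0 char='z'
After 5 (w): row=0 col=5 char='t'
After 6 (w): row=0 col=10 char='r'
After 7 (l): row=0 col=11 char='e'
After 8 (0): row=0 col=0 char='z'
After 9 (j): row=1 col=0 char='_'
After 10 (k): row=0 col=0 char='z'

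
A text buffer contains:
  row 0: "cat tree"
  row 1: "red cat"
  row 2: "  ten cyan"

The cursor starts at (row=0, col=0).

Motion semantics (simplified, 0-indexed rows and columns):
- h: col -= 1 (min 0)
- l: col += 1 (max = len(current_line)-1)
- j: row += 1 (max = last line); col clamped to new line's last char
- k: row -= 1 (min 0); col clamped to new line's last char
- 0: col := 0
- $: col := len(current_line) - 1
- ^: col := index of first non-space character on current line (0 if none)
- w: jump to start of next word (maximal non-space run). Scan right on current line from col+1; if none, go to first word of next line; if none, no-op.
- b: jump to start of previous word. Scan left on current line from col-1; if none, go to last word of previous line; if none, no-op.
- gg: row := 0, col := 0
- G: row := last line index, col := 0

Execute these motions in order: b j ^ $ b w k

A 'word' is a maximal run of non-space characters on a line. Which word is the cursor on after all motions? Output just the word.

Answer: red

Derivation:
After 1 (b): row=0 col=0 char='c'
After 2 (j): row=1 col=0 char='r'
After 3 (^): row=1 col=0 char='r'
After 4 ($): row=1 col=6 char='t'
After 5 (b): row=1 col=4 char='c'
After 6 (w): row=2 col=2 char='t'
After 7 (k): row=1 col=2 char='d'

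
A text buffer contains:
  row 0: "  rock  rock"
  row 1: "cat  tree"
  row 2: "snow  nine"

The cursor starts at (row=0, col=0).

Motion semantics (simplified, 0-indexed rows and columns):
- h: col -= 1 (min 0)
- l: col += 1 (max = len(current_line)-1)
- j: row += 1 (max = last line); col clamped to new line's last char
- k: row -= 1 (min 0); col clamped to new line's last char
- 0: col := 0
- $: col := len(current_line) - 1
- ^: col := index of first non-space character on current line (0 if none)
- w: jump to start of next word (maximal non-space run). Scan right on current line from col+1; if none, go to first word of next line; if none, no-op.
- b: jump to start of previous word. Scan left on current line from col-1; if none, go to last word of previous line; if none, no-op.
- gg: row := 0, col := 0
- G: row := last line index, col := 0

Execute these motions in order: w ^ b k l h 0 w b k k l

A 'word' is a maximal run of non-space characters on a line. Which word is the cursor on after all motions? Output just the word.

Answer: rock

Derivation:
After 1 (w): row=0 col=2 char='r'
After 2 (^): row=0 col=2 char='r'
After 3 (b): row=0 col=2 char='r'
After 4 (k): row=0 col=2 char='r'
After 5 (l): row=0 col=3 char='o'
After 6 (h): row=0 col=2 char='r'
After 7 (0): row=0 col=0 char='_'
After 8 (w): row=0 col=2 char='r'
After 9 (b): row=0 col=2 char='r'
After 10 (k): row=0 col=2 char='r'
After 11 (k): row=0 col=2 char='r'
After 12 (l): row=0 col=3 char='o'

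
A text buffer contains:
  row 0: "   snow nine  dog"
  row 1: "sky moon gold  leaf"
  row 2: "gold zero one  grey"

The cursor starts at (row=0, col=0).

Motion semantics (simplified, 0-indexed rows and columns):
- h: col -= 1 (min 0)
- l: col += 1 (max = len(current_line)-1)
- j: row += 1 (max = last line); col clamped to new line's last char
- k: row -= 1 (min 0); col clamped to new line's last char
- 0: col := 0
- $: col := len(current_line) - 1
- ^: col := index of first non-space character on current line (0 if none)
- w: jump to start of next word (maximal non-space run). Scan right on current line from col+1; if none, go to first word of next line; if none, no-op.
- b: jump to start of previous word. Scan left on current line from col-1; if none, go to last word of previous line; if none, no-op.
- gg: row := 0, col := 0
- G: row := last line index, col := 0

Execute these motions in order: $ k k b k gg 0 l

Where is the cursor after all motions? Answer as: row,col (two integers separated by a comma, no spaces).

Answer: 0,1

Derivation:
After 1 ($): row=0 col=16 char='g'
After 2 (k): row=0 col=16 char='g'
After 3 (k): row=0 col=16 char='g'
After 4 (b): row=0 col=14 char='d'
After 5 (k): row=0 col=14 char='d'
After 6 (gg): row=0 col=0 char='_'
After 7 (0): row=0 col=0 char='_'
After 8 (l): row=0 col=1 char='_'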